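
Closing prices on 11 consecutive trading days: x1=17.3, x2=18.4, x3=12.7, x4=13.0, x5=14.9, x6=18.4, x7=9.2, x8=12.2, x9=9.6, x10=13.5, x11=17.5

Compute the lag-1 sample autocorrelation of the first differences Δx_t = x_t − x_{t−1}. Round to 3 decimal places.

First differences Δx: 1.1, -5.7, 0.3, 1.9, 3.5, -9.2, 3.0, -2.6, 3.9, 4.0
Mean of differences = 0.0200
Numerator Σ(Δx_t−Δx̄)(Δx_{t+1}−Δx̄) = -62.8024
Denominator Σ(Δx_t−Δx̄)² = 181.2560
r_1(Δx) = -62.8024 / 181.2560 = -0.346

-0.346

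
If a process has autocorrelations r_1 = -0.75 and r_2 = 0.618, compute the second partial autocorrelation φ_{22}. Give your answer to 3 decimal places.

0.127

φ_{22} = (r_2 − r_1²) / (1 − r_1²)
r_1² = (-0.75)² = 0.5625
Numerator = 0.618 − 0.5625 = 0.0555; denominator = 1 − 0.5625 = 0.4375
φ_{22} = 0.0555 / 0.4375 = 0.127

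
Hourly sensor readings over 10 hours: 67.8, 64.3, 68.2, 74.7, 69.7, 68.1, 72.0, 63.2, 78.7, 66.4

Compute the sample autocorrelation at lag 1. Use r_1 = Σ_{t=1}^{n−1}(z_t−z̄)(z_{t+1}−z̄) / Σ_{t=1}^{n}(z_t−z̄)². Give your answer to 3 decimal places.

-0.477

Mean z̄ = (67.8 + 64.3 + 68.2 + 74.7 + 69.7 + 68.1 + 72.0 + 63.2 + 78.7 + 66.4)/10 = 69.3100
Numerator Σ_{t=1}^{9}(z_t−z̄)(z_{t+1}−z̄) = -95.6151
Denominator Σ(z_t−z̄)² = 200.4890
r_1 = -95.6151 / 200.4890 = -0.477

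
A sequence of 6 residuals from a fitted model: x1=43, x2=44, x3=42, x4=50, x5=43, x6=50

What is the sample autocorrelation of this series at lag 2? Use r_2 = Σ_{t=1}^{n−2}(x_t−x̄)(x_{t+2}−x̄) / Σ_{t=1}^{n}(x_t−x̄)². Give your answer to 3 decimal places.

0.462

Mean x̄ = (43 + 44 + 42 + 50 + 43 + 50)/6 = 45.3333
Deviations from mean: -2.3333, -1.3333, -3.3333, 4.6667, -2.3333, 4.6667
Σ(x_t−x̄)(x_{t+2}−x̄) = (7.7778) + (-6.2222) + (7.7778) + (21.7778) = 31.1111
Denominator Σ(x_t−x̄)² = 67.3333
r_2 = 31.1111 / 67.3333 = 0.462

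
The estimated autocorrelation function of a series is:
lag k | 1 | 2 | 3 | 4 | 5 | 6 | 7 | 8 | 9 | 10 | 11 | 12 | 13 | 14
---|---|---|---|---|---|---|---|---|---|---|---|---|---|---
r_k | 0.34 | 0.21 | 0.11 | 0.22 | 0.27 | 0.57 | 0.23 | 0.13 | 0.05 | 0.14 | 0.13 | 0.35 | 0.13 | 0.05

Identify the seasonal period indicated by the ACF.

The largest autocorrelation is r_6 = 0.57, with a weaker echo at lag 12 (0.35); the remaining lags stay at or below 0.34. The elevated value at lag 1 (0.34), dropping to 0.21 at lag 2, reflects decaying short-term dependence rather than seasonality.
The dominant spike at lag 6 indicates a seasonal period of 6.

6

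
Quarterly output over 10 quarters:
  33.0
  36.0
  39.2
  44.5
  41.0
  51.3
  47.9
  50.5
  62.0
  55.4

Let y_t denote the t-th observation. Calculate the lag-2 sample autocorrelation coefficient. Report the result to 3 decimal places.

0.293

Mean ȳ = (33.0 + 36.0 + 39.2 + 44.5 + 41.0 + 51.3 + 47.9 + 50.5 + 62.0 + 55.4)/10 = 46.0800
Numerator Σ_{t=1}^{8}(y_t−ȳ)(y_{t+2}−ȳ) = 216.6152
Denominator Σ(y_t−ȳ)² = 738.7360
r_2 = 216.6152 / 738.7360 = 0.293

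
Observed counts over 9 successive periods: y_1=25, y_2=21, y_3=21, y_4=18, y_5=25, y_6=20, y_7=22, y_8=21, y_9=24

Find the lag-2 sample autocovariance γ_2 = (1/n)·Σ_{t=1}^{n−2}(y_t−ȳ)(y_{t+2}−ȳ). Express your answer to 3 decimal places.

0.837

Mean ȳ = (25 + 21 + 21 + 18 + 25 + 20 + 22 + 21 + 24)/9 = 21.8889
Σ_{t=1}^{7}(y_t−ȳ)(y_{t+2}−ȳ) = 7.5309
γ_2 = 7.5309 / 9 = 0.837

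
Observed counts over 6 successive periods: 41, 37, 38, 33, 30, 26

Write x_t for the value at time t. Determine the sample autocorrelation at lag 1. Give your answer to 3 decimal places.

Mean x̄ = (41 + 37 + 38 + 33 + 30 + 26)/6 = 34.1667
Numerator Σ_{t=1}^{5}(x_t−x̄)(x_{t+1}−x̄) = 64.6389
Denominator Σ(x_t−x̄)² = 154.8333
r_1 = 64.6389 / 154.8333 = 0.417

0.417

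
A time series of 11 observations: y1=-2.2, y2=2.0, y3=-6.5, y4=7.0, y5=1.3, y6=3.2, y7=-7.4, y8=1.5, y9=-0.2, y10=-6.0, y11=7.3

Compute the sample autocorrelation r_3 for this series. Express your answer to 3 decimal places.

Mean ȳ = (-2.2 + 2.0 − 6.5 + 7.0 + 1.3 + 3.2 − 7.4 + 1.5 − 0.2 − 6.0 + 7.3)/11 = 0.0000
Numerator Σ_{t=1}^{8}(y_t−ȳ)(y_{t+3}−ȳ) = -28.7400
Denominator Σ(y_t−ȳ)² = 258.3600
r_3 = -28.7400 / 258.3600 = -0.111

-0.111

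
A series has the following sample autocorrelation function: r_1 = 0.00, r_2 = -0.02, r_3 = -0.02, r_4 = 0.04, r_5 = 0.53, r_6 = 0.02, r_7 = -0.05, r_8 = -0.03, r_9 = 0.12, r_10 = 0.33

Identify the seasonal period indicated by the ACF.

The largest autocorrelation is r_5 = 0.53, with a weaker echo at lag 10 (0.33); the remaining lags stay at or below 0.12.
The dominant spike at lag 5 indicates a seasonal period of 5.

5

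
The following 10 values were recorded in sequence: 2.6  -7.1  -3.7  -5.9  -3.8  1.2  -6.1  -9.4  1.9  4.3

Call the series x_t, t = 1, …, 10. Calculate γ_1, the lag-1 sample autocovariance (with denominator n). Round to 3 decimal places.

-0.447

Mean x̄ = (2.6 − 7.1 − 3.7 − 5.9 − 3.8 + 1.2 − 6.1 − 9.4 + 1.9 + 4.3)/10 = -2.6000
Σ_{t=1}^{9}(x_t−x̄)(x_{t+1}−x̄) = -4.4700
γ_1 = -4.4700 / 10 = -0.447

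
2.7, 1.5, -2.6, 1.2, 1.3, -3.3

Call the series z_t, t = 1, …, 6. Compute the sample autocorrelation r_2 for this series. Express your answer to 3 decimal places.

-0.411

Mean z̄ = (2.7 + 1.5 − 2.6 + 1.2 + 1.3 − 3.3)/6 = 0.1333
Deviations from mean: 2.5667, 1.3667, -2.7333, 1.0667, 1.1667, -3.4333
Σ(z_t−z̄)(z_{t+2}−z̄) = (-7.0156) + (1.4578) + (-3.1889) + (-3.6622) = -12.4089
Denominator Σ(z_t−z̄)² = 30.2133
r_2 = -12.4089 / 30.2133 = -0.411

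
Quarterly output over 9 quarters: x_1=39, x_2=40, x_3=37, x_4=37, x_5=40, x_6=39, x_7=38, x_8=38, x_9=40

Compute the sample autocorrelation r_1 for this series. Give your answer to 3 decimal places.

-0.120

Mean x̄ = (39 + 40 + 37 + 37 + 40 + 39 + 38 + 38 + 40)/9 = 38.6667
Numerator Σ_{t=1}^{8}(x_t−x̄)(x_{t+1}−x̄) = -1.4444
Denominator Σ(x_t−x̄)² = 12.0000
r_1 = -1.4444 / 12.0000 = -0.120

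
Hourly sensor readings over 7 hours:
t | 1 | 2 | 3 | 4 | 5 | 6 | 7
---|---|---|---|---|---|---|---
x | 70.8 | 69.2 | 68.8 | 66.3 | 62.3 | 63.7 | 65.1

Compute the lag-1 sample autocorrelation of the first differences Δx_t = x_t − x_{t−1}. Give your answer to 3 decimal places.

First differences Δx: -1.6, -0.4, -2.5, -4.0, 1.4, 1.4
Mean of differences = -0.9500
Numerator Σ(Δx_t−Δx̄)(Δx_{t+1}−Δx̄) = 1.8725
Denominator Σ(Δx_t−Δx̄)² = 23.4750
r_1(Δx) = 1.8725 / 23.4750 = 0.080

0.080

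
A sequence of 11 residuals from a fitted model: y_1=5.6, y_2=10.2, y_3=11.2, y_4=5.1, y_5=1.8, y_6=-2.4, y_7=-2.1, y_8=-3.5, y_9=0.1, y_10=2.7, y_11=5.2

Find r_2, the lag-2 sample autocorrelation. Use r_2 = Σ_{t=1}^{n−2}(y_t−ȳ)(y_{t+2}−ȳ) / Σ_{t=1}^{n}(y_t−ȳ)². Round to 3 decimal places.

Mean ȳ = (5.6 + 10.2 + 11.2 + 5.1 + 1.8 − 2.4 − 2.1 − 3.5 + 0.1 + 2.7 + 5.2)/11 = 3.0818
Numerator Σ_{t=1}^{9}(y_t−ȳ)(y_{t+2}−ȳ) = 67.7102
Denominator Σ(y_t−ȳ)² = 242.3764
r_2 = 67.7102 / 242.3764 = 0.279

0.279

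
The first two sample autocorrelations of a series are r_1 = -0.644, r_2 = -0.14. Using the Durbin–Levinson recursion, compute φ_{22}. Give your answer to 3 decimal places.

φ_{22} = (r_2 − r_1²) / (1 − r_1²)
r_1² = (-0.644)² = 0.414736
Numerator = -0.14 − 0.4147 = -0.5547; denominator = 1 − 0.4147 = 0.5853
φ_{22} = -0.5547 / 0.5853 = -0.948

-0.948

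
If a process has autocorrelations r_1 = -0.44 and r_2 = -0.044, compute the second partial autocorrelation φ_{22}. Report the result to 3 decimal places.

-0.295

φ_{22} = (r_2 − r_1²) / (1 − r_1²)
r_1² = (-0.44)² = 0.1936
Numerator = -0.044 − 0.1936 = -0.2376; denominator = 1 − 0.1936 = 0.8064
φ_{22} = -0.2376 / 0.8064 = -0.295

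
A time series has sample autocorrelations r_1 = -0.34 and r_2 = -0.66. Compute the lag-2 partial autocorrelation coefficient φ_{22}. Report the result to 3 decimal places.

-0.877

φ_{22} = (r_2 − r_1²) / (1 − r_1²)
r_1² = (-0.34)² = 0.1156
Numerator = -0.66 − 0.1156 = -0.7756; denominator = 1 − 0.1156 = 0.8844
φ_{22} = -0.7756 / 0.8844 = -0.877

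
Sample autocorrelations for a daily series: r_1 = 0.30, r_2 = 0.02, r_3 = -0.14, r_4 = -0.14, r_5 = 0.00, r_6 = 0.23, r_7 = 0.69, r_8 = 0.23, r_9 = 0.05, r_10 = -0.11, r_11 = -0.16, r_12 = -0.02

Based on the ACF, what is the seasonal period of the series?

7

The largest autocorrelation is r_7 = 0.69; the remaining lags stay at or below 0.30. The elevated value at lag 1 (0.30), dropping to 0.02 at lag 2, reflects decaying short-term dependence rather than seasonality.
The dominant spike at lag 7 indicates a seasonal period of 7.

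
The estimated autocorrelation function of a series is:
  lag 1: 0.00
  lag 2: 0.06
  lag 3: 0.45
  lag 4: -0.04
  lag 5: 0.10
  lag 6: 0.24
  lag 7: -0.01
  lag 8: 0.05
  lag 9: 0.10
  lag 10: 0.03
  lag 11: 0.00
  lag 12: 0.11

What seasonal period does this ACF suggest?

The largest autocorrelation is r_3 = 0.45, with a weaker echo at lag 6 (0.24); the remaining lags stay at or below 0.11.
The dominant spike at lag 3 indicates a seasonal period of 3.

3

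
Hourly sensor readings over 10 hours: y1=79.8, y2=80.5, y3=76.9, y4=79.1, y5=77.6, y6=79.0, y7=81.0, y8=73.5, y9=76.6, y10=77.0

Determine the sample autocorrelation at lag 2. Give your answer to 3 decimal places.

Mean ȳ = (79.8 + 80.5 + 76.9 + 79.1 + 77.6 + 79.0 + 81.0 + 73.5 + 76.6 + 77.0)/10 = 78.1000
Numerator Σ_{t=1}^{8}(y_t−ȳ)(y_{t+2}−ȳ) = -3.0200
Denominator Σ(y_t−ȳ)² = 45.1800
r_2 = -3.0200 / 45.1800 = -0.067

-0.067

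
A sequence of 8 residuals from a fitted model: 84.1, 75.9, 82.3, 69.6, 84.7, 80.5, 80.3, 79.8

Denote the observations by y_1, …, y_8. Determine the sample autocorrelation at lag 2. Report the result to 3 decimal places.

Mean ȳ = (84.1 + 75.9 + 82.3 + 69.6 + 84.7 + 80.5 + 80.3 + 79.8)/8 = 79.6500
Deviations from mean: 4.4500, -3.7500, 2.6500, -10.0500, 5.0500, 0.8500, 0.6500, 0.1500
Numerator Σ_{t=1}^{6}(y_t−ȳ)(y_{t+2}−ȳ) = 57.7300
Denominator Σ(y_t−ȳ)² = 168.5600
r_2 = 57.7300 / 168.5600 = 0.342

0.342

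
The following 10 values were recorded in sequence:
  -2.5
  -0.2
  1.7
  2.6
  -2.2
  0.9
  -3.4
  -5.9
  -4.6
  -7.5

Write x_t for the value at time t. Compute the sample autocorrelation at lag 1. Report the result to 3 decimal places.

Mean x̄ = (-2.5 − 0.2 + 1.7 + 2.6 − 2.2 + 0.9 − 3.4 − 5.9 − 4.6 − 7.5)/10 = -2.1100
Numerator Σ_{t=1}^{9}(x_t−x̄)(x_{t+1}−x̄) = 47.6469
Denominator Σ(x_t−x̄)² = 100.8490
r_1 = 47.6469 / 100.8490 = 0.472

0.472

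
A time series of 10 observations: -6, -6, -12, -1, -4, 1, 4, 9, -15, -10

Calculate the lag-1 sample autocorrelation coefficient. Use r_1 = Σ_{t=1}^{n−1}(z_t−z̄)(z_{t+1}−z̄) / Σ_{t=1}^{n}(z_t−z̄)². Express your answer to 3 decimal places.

Mean z̄ = (-6 − 6 − 12 − 1 − 4 + 1 + 4 + 9 − 15 − 10)/10 = -4.0000
Numerator Σ_{t=1}^{9}(z_t−z̄)(z_{t+1}−z̄) = 63.0000
Denominator Σ(z_t−z̄)² = 496.0000
r_1 = 63.0000 / 496.0000 = 0.127

0.127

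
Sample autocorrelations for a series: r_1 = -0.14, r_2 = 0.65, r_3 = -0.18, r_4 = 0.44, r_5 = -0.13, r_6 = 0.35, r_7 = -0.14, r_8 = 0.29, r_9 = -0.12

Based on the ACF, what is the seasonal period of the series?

The largest autocorrelation is r_2 = 0.65, with weaker echoes at lags 4 (0.44), 6 (0.35) and 8 (0.29); the remaining lags stay at or below -0.12.
The dominant spike at lag 2 indicates a seasonal period of 2.

2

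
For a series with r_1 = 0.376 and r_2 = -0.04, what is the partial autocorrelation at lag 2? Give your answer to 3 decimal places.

φ_{22} = (r_2 − r_1²) / (1 − r_1²)
r_1² = (0.376)² = 0.141376
Numerator = -0.04 − 0.1414 = -0.1814; denominator = 1 − 0.1414 = 0.8586
φ_{22} = -0.1814 / 0.8586 = -0.211

-0.211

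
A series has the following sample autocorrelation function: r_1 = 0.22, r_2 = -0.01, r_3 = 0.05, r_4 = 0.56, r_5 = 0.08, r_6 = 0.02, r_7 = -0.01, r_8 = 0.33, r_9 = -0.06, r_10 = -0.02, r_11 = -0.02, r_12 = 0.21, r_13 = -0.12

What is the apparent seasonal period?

4

The largest autocorrelation is r_4 = 0.56, with a weaker echo at lag 8 (0.33); the remaining lags stay at or below 0.22.
The dominant spike at lag 4 indicates a seasonal period of 4.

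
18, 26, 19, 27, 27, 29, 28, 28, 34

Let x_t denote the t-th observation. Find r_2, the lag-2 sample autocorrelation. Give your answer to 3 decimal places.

Mean x̄ = (18 + 26 + 19 + 27 + 27 + 29 + 28 + 28 + 34)/9 = 26.2222
Numerator Σ_{t=1}^{7}(x_t−x̄)(x_{t+2}−x̄) = 75.9012
Denominator Σ(x_t−x̄)² = 195.5556
r_2 = 75.9012 / 195.5556 = 0.388

0.388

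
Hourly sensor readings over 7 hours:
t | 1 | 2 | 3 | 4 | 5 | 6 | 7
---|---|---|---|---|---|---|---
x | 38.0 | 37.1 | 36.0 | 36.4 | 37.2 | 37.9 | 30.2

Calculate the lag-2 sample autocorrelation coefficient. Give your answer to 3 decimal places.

Mean x̄ = (38.0 + 37.1 + 36.0 + 36.4 + 37.2 + 37.9 + 30.2)/7 = 36.1143
Deviations from mean: 1.8857, 0.9857, -0.1143, 0.2857, 1.0857, 1.7857, -5.9143
Numerator Σ_{t=1}^{5}(x_t−x̄)(x_{t+2}−x̄) = -5.9690
Denominator Σ(x_t−x̄)² = 43.9686
r_2 = -5.9690 / 43.9686 = -0.136

-0.136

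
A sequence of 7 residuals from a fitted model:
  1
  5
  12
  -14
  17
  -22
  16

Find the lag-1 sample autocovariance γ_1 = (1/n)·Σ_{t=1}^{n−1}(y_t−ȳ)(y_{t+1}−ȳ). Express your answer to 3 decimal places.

Mean ȳ = (1 + 5 + 12 − 14 + 17 − 22 + 16)/7 = 2.1429
Deviations: -1.1429, 2.8571, 9.8571, -16.1429, 14.8571, -24.1429, 13.8571
Σ_{t=1}^{6}(y_t−ȳ)(y_{t+1}−ȳ) = -1067.3061
γ_1 = -1067.3061 / 7 = -152.472

-152.472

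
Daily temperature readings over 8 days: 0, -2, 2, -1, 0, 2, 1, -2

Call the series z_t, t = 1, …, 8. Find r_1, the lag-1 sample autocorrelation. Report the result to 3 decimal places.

-0.333

Mean z̄ = (0 − 2 + 2 − 1 + 0 + 2 + 1 − 2)/8 = 0.0000
Deviations from mean: 0.0000, -2.0000, 2.0000, -1.0000, 0.0000, 2.0000, 1.0000, -2.0000
Σ(z_t−z̄)(z_{t+1}−z̄) = (0.0000) + (-4.0000) + (-2.0000) + (0.0000) + (0.0000) + (2.0000) + (-2.0000) = -6.0000
Denominator Σ(z_t−z̄)² = 18.0000
r_1 = -6.0000 / 18.0000 = -0.333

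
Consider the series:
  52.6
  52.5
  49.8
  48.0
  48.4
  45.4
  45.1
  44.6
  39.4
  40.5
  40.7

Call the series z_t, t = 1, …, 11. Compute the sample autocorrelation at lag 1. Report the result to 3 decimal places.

0.721

Mean z̄ = (52.6 + 52.5 + 49.8 + 48.0 + 48.4 + 45.4 + 45.1 + 44.6 + 39.4 + 40.5 + 40.7)/11 = 46.0909
Numerator Σ_{t=1}^{10}(z_t−z̄)(z_{t+1}−z̄) = 155.0690
Denominator Σ(z_t−z̄)² = 214.9491
r_1 = 155.0690 / 214.9491 = 0.721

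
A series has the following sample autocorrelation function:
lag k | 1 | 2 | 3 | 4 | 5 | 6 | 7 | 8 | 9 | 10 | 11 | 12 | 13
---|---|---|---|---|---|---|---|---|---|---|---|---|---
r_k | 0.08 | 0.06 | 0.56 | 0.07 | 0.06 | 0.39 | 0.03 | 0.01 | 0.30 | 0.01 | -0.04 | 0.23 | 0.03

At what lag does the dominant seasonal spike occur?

3

The largest autocorrelation is r_3 = 0.56, with weaker echoes at lags 6 (0.39), 9 (0.30) and 12 (0.23); the remaining lags stay at or below 0.08.
The dominant spike at lag 3 indicates a seasonal period of 3.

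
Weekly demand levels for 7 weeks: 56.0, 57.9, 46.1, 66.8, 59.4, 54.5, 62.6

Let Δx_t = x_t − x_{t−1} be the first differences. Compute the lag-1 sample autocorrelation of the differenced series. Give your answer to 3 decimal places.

-0.594

First differences Δx: 1.9, -11.8, 20.7, -7.4, -4.9, 8.1
Mean of differences = 1.1000
Numerator Σ(Δx_t−Δx̄)(Δx_{t+1}−Δx̄) = -420.7600
Denominator Σ(Δx_t−Δx̄)² = 708.4600
r_1(Δx) = -420.7600 / 708.4600 = -0.594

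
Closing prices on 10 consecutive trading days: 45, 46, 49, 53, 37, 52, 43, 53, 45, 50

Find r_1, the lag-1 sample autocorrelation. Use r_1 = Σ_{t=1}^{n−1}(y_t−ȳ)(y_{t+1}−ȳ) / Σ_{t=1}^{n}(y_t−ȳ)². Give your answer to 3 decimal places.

Mean ȳ = (45 + 46 + 49 + 53 + 37 + 52 + 43 + 53 + 45 + 50)/10 = 47.3000
Numerator Σ_{t=1}^{9}(y_t−ȳ)(y_{t+1}−ȳ) = -160.6900
Denominator Σ(y_t−ȳ)² = 234.1000
r_1 = -160.6900 / 234.1000 = -0.686

-0.686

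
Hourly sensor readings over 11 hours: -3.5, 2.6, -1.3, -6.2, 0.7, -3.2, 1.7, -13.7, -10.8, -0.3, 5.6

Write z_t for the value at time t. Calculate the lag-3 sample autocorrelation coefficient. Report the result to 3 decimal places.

-0.324

Mean z̄ = (-3.5 + 2.6 − 1.3 − 6.2 + 0.7 − 3.2 + 1.7 − 13.7 − 10.8 − 0.3 + 5.6)/11 = -2.5818
Numerator Σ_{t=1}^{8}(z_t−z̄)(z_{t+3}−z̄) = -108.5610
Denominator Σ(z_t−z̄)² = 335.2164
r_3 = -108.5610 / 335.2164 = -0.324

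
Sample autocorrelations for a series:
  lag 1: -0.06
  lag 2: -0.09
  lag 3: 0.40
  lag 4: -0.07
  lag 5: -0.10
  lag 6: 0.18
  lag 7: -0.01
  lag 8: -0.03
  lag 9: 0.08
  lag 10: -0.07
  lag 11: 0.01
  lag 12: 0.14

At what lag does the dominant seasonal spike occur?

The largest autocorrelation is r_3 = 0.40, with a weaker echo at lag 6 (0.18); the remaining lags stay at or below 0.14.
The dominant spike at lag 3 indicates a seasonal period of 3.

3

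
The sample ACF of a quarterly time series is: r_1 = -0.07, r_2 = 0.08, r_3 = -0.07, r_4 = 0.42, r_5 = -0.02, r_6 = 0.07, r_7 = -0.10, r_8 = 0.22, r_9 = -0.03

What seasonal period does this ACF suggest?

4

The largest autocorrelation is r_4 = 0.42, with a weaker echo at lag 8 (0.22); the remaining lags stay at or below 0.08.
The dominant spike at lag 4 indicates a seasonal period of 4.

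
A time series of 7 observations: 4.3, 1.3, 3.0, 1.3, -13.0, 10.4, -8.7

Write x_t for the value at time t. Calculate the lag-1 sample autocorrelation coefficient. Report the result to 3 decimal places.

-0.596

Mean x̄ = (4.3 + 1.3 + 3.0 + 1.3 − 13.0 + 10.4 − 8.7)/7 = -0.2000
Deviations from mean: 4.5000, 1.5000, 3.2000, 1.5000, -12.8000, 10.6000, -8.5000
Σ(x_t−x̄)(x_{t+1}−x̄) = (6.7500) + (4.8000) + (4.8000) + (-19.2000) + (-135.6800) + (-90.1000) = -228.6300
Denominator Σ(x_t−x̄)² = 383.4400
r_1 = -228.6300 / 383.4400 = -0.596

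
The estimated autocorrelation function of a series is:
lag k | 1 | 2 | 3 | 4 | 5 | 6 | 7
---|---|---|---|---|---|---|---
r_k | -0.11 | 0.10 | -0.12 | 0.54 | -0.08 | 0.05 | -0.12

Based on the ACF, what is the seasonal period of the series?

4

The largest autocorrelation is r_4 = 0.54; the remaining lags stay at or below 0.10.
The dominant spike at lag 4 indicates a seasonal period of 4.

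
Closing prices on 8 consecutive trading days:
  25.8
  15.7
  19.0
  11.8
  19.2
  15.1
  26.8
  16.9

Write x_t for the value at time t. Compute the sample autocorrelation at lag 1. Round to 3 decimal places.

-0.385

Mean x̄ = (25.8 + 15.7 + 19.0 + 11.8 + 19.2 + 15.1 + 26.8 + 16.9)/8 = 18.7875
Deviations from mean: 7.0125, -3.0875, 0.2125, -6.9875, 0.4125, -3.6875, 8.0125, -1.8875
Numerator Σ_{t=1}^{7}(x_t−x̄)(x_{t+1}−x̄) = -72.8652
Denominator Σ(x_t−x̄)² = 189.1088
r_1 = -72.8652 / 189.1088 = -0.385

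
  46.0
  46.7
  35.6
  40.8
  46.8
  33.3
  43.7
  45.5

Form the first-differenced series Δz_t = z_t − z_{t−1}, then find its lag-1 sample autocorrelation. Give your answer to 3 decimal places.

-0.494

First differences Δz: 0.7, -11.1, 5.2, 6.0, -13.5, 10.4, 1.8
Mean of differences = -0.0714
Numerator Σ(Δz_t−Δz̄)(Δz_{t+1}−Δz̄) = -237.1894
Denominator Σ(Δz_t−Δz̄)² = 480.3543
r_1(Δz) = -237.1894 / 480.3543 = -0.494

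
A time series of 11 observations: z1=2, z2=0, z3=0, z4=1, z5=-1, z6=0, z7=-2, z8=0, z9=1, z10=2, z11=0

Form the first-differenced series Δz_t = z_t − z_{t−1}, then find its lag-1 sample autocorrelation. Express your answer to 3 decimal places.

-0.366

First differences Δz: -2, 0, 1, -2, 1, -2, 2, 1, 1, -2
Mean of differences = -0.2000
Numerator Σ(Δz_t−Δz̄)(Δz_{t+1}−Δz̄) = -8.6400
Denominator Σ(Δz_t−Δz̄)² = 23.6000
r_1(Δz) = -8.6400 / 23.6000 = -0.366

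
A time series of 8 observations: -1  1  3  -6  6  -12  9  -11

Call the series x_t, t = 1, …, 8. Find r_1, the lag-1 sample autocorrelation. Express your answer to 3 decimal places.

Mean x̄ = (-1 + 1 + 3 − 6 + 6 − 12 + 9 − 11)/8 = -1.3750
Deviations from mean: 0.3750, 2.3750, 4.3750, -4.6250, 7.3750, -10.6250, 10.3750, -9.6250
Numerator Σ_{t=1}^{7}(x_t−x̄)(x_{t+1}−x̄) = -331.5156
Denominator Σ(x_t−x̄)² = 413.8750
r_1 = -331.5156 / 413.8750 = -0.801

-0.801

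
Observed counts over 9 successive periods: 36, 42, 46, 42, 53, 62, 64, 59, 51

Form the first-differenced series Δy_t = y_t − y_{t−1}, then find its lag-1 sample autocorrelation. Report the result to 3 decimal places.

First differences Δy: 6, 4, -4, 11, 9, 2, -5, -8
Mean of differences = 1.8750
Numerator Σ(Δy_t−Δȳ)(Δy_{t+1}−Δȳ) = 75.6094
Denominator Σ(Δy_t−Δȳ)² = 334.8750
r_1(Δy) = 75.6094 / 334.8750 = 0.226

0.226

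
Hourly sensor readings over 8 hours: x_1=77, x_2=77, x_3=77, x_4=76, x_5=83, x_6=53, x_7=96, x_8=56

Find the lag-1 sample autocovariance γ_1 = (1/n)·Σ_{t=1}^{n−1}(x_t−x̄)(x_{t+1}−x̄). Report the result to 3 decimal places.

Mean x̄ = (77 + 77 + 77 + 76 + 83 + 53 + 96 + 56)/8 = 74.3750
Deviations: 2.6250, 2.6250, 2.6250, 1.6250, 8.6250, -21.3750, 21.6250, -18.3750
Σ_{t=1}^{7}(x_t−x̄)(x_{t+1}−x̄) = -1011.8906
γ_1 = -1011.8906 / 8 = -126.486

-126.486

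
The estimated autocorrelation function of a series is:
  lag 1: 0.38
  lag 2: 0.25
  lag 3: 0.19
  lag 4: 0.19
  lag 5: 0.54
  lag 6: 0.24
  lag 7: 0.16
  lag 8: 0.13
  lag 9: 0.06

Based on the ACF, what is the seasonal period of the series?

5

The largest autocorrelation is r_5 = 0.54; the remaining lags stay at or below 0.38. The elevated value at lag 1 (0.38), dropping to 0.25 at lag 2, reflects decaying short-term dependence rather than seasonality.
The dominant spike at lag 5 indicates a seasonal period of 5.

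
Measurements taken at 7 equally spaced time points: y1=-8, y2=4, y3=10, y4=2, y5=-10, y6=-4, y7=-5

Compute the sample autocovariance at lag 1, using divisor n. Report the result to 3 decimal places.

9.810

Mean ȳ = (-8 + 4 + 10 + 2 − 10 − 4 − 5)/7 = -1.5714
Σ_{t=1}^{6}(y_t−ȳ)(y_{t+1}−ȳ) = 68.6735
γ_1 = 68.6735 / 7 = 9.810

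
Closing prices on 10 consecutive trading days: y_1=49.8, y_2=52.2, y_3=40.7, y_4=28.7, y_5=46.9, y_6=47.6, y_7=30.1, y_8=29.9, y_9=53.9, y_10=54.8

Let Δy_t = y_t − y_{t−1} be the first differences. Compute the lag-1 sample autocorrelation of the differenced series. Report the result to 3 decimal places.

-0.059

First differences Δy: 2.4, -11.5, -12.0, 18.2, 0.7, -17.5, -0.2, 24.0, 0.9
Mean of differences = 0.5556
Numerator Σ(Δy_t−Δȳ)(Δy_{t+1}−Δȳ) = -88.4631
Denominator Σ(Δy_t−Δȳ)² = 1494.0622
r_1(Δy) = -88.4631 / 1494.0622 = -0.059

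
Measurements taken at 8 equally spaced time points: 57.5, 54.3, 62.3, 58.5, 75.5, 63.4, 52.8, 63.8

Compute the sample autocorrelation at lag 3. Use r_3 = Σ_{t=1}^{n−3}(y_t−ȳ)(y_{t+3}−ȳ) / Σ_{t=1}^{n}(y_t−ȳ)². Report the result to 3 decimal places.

-0.068

Mean ȳ = (57.5 + 54.3 + 62.3 + 58.5 + 75.5 + 63.4 + 52.8 + 63.8)/8 = 61.0125
Deviations from mean: -3.5125, -6.7125, 1.2875, -2.5125, 14.4875, 2.3875, -8.2125, 2.7875
Numerator Σ_{t=1}^{5}(y_t−ȳ)(y_{t+3}−ȳ) = -24.3305
Denominator Σ(y_t−ȳ)² = 356.1688
r_3 = -24.3305 / 356.1688 = -0.068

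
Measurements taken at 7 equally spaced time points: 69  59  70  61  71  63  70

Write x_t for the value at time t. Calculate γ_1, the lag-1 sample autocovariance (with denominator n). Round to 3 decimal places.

Mean x̄ = (69 + 59 + 70 + 61 + 71 + 63 + 70)/7 = 66.1429
Deviations: 2.8571, -7.1429, 3.8571, -5.1429, 4.8571, -3.1429, 3.8571
Σ_{t=1}^{6}(x_t−x̄)(x_{t+1}−x̄) = -120.1633
γ_1 = -120.1633 / 7 = -17.166

-17.166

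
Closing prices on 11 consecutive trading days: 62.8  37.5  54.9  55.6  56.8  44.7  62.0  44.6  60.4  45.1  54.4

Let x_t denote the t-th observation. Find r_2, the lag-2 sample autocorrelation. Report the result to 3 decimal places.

Mean x̄ = (62.8 + 37.5 + 54.9 + 55.6 + 56.8 + 44.7 + 62.0 + 44.6 + 60.4 + 45.1 + 54.4)/11 = 52.6182
Numerator Σ_{t=1}^{9}(x_t−x̄)(x_{t+2}−x̄) = 213.9630
Denominator Σ(x_t−x̄)² = 699.0764
r_2 = 213.9630 / 699.0764 = 0.306

0.306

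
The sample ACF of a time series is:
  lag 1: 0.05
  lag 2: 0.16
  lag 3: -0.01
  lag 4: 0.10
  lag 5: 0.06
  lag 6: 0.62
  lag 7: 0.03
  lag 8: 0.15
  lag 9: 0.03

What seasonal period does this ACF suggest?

6

The largest autocorrelation is r_6 = 0.62; the remaining lags stay at or below 0.16.
The dominant spike at lag 6 indicates a seasonal period of 6.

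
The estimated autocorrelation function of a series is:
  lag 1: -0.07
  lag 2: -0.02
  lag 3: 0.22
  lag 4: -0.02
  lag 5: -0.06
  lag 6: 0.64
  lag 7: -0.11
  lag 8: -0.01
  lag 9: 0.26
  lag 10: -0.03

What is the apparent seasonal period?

The largest autocorrelation is r_6 = 0.64; the remaining lags stay at or below 0.26.
The dominant spike at lag 6 indicates a seasonal period of 6.

6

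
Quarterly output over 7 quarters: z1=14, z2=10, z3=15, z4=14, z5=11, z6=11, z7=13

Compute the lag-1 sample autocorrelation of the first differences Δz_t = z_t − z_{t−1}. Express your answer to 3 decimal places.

First differences Δz: -4, 5, -1, -3, 0, 2
Mean of differences = -0.1667
Numerator Σ(Δz_t−Δz̄)(Δz_{t+1}−Δz̄) = -21.8611
Denominator Σ(Δz_t−Δz̄)² = 54.8333
r_1(Δz) = -21.8611 / 54.8333 = -0.399

-0.399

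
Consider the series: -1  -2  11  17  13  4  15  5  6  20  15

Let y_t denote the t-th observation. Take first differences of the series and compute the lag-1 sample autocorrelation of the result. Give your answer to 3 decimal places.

First differences Δy: -1, 13, 6, -4, -9, 11, -10, 1, 14, -5
Mean of differences = 1.6000
Numerator Σ(Δy_t−Δȳ)(Δy_{t+1}−Δȳ) = -235.7600
Denominator Σ(Δy_t−Δȳ)² = 720.4000
r_1(Δy) = -235.7600 / 720.4000 = -0.327

-0.327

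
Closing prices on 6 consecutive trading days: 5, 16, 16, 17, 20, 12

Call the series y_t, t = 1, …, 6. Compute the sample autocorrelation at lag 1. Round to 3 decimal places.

Mean ȳ = (5 + 16 + 16 + 17 + 20 + 12)/6 = 14.3333
Deviations from mean: -9.3333, 1.6667, 1.6667, 2.6667, 5.6667, -2.3333
Numerator Σ_{t=1}^{5}(y_t−ȳ)(y_{t+1}−ȳ) = -6.4444
Denominator Σ(y_t−ȳ)² = 137.3333
r_1 = -6.4444 / 137.3333 = -0.047

-0.047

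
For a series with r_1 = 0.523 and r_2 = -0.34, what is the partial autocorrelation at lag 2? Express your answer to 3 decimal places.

-0.845

φ_{22} = (r_2 − r_1²) / (1 − r_1²)
r_1² = (0.523)² = 0.273529
Numerator = -0.34 − 0.2735 = -0.6135; denominator = 1 − 0.2735 = 0.7265
φ_{22} = -0.6135 / 0.7265 = -0.845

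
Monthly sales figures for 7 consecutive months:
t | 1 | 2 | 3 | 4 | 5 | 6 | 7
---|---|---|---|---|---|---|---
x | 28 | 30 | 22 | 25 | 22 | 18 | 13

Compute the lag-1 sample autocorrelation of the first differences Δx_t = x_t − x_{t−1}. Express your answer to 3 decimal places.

-0.595

First differences Δx: 2, -8, 3, -3, -4, -5
Mean of differences = -2.5000
Numerator Σ(Δx_t−Δx̄)(Δx_{t+1}−Δx̄) = -53.2500
Denominator Σ(Δx_t−Δx̄)² = 89.5000
r_1(Δx) = -53.2500 / 89.5000 = -0.595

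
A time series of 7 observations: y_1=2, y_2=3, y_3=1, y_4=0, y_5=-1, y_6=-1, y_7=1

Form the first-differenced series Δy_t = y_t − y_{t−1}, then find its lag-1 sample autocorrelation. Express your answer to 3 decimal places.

0.028

First differences Δy: 1, -2, -1, -1, 0, 2
Mean of differences = -0.1667
Numerator Σ(Δy_t−Δȳ)(Δy_{t+1}−Δȳ) = 0.3056
Denominator Σ(Δy_t−Δȳ)² = 10.8333
r_1(Δy) = 0.3056 / 10.8333 = 0.028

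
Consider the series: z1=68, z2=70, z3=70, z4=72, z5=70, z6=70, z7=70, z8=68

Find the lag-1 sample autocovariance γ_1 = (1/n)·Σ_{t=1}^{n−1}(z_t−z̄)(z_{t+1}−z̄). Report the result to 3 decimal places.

0.055

Mean z̄ = (68 + 70 + 70 + 72 + 70 + 70 + 70 + 68)/8 = 69.7500
Deviations: -1.7500, 0.2500, 0.2500, 2.2500, 0.2500, 0.2500, 0.2500, -1.7500
Σ_{t=1}^{7}(z_t−z̄)(z_{t+1}−z̄) = 0.4375
γ_1 = 0.4375 / 8 = 0.055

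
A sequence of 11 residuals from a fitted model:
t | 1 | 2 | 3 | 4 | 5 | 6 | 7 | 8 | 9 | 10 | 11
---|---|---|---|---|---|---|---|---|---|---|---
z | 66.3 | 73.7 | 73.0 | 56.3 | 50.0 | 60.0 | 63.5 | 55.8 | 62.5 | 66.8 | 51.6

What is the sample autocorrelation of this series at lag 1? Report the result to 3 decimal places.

0.233

Mean z̄ = (66.3 + 73.7 + 73.0 + 56.3 + 50.0 + 60.0 + 63.5 + 55.8 + 62.5 + 66.8 + 51.6)/11 = 61.7727
Numerator Σ_{t=1}^{10}(z_t−z̄)(z_{t+1}−z̄) = 146.5565
Denominator Σ(z_t−z̄)² = 628.4418
r_1 = 146.5565 / 628.4418 = 0.233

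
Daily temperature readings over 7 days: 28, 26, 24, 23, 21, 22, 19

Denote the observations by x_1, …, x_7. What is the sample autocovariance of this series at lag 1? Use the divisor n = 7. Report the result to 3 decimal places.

Mean x̄ = (28 + 26 + 24 + 23 + 21 + 22 + 19)/7 = 23.2857
Σ_{t=1}^{6}(x_t−x̄)(x_{t+1}−x̄) = 23.6327
γ_1 = 23.6327 / 7 = 3.376

3.376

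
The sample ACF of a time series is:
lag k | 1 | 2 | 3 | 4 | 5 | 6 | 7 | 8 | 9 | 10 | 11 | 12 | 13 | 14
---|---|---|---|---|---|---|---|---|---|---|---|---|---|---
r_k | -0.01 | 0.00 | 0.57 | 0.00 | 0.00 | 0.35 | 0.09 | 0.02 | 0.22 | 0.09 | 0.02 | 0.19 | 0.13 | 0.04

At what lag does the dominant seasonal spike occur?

The largest autocorrelation is r_3 = 0.57, with weaker echoes at lags 6 (0.35), 9 (0.22) and 12 (0.19); the remaining lags stay at or below 0.13.
The dominant spike at lag 3 indicates a seasonal period of 3.

3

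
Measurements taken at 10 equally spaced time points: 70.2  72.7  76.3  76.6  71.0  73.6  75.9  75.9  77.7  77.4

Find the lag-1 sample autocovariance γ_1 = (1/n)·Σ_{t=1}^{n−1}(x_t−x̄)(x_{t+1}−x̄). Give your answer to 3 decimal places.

Mean x̄ = (70.2 + 72.7 + 76.3 + 76.6 + 71.0 + 73.6 + 75.9 + 75.9 + 77.7 + 77.4)/10 = 74.7300
Σ_{t=1}^{9}(x_t−x̄)(x_{t+1}−x̄) = 17.6361
γ_1 = 17.6361 / 10 = 1.764

1.764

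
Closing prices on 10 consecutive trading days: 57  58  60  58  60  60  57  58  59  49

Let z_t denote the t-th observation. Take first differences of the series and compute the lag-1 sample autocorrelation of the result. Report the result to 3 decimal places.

-0.153

First differences Δz: 1, 2, -2, 2, 0, -3, 1, 1, -10
Mean of differences = -0.8889
Numerator Σ(Δz_t−Δz̄)(Δz_{t+1}−Δz̄) = -17.9012
Denominator Σ(Δz_t−Δz̄)² = 116.8889
r_1(Δz) = -17.9012 / 116.8889 = -0.153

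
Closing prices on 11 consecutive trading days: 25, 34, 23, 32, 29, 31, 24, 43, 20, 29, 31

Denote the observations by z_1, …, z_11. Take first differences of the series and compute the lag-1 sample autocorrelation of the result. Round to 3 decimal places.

-0.761

First differences Δz: 9, -11, 9, -3, 2, -7, 19, -23, 9, 2
Mean of differences = 0.6000
Numerator Σ(Δz_t−Δz̄)(Δz_{t+1}−Δz̄) = -1001.3600
Denominator Σ(Δz_t−Δz̄)² = 1316.4000
r_1(Δz) = -1001.3600 / 1316.4000 = -0.761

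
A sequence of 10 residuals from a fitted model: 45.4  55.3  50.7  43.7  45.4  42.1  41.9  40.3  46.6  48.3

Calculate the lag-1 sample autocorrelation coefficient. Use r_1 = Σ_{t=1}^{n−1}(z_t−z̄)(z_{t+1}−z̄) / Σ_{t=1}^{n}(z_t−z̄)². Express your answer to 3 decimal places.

0.370

Mean z̄ = (45.4 + 55.3 + 50.7 + 43.7 + 45.4 + 42.1 + 41.9 + 40.3 + 46.6 + 48.3)/10 = 45.9700
Numerator Σ_{t=1}^{9}(z_t−z̄)(z_{t+1}−z̄) = 68.2991
Denominator Σ(z_t−z̄)² = 184.7410
r_1 = 68.2991 / 184.7410 = 0.370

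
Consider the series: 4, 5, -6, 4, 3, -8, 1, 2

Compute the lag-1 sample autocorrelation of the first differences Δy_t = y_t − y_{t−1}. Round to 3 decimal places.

First differences Δy: 1, -11, 10, -1, -11, 9, 1
Mean of differences = -0.2857
Numerator Σ(Δy_t−Δȳ)(Δy_{t+1}−Δȳ) = -211.2245
Denominator Σ(Δy_t−Δȳ)² = 425.4286
r_1(Δy) = -211.2245 / 425.4286 = -0.496

-0.496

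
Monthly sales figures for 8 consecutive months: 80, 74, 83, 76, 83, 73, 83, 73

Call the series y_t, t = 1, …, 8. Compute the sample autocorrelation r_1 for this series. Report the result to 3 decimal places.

-0.830

Mean ȳ = (80 + 74 + 83 + 76 + 83 + 73 + 83 + 73)/8 = 78.1250
Deviations from mean: 1.8750, -4.1250, 4.8750, -2.1250, 4.8750, -5.1250, 4.8750, -5.1250
Σ(y_t−ȳ)(y_{t+1}−ȳ) = (-7.7344) + (-20.1094) + (-10.3594) + (-10.3594) + (-24.9844) + (-24.9844) + (-24.9844) = -123.5156
Denominator Σ(y_t−ȳ)² = 148.8750
r_1 = -123.5156 / 148.8750 = -0.830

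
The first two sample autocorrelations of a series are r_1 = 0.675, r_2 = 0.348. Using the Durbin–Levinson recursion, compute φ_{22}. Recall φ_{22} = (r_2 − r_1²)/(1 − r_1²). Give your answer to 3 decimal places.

φ_{22} = (r_2 − r_1²) / (1 − r_1²)
r_1² = (0.675)² = 0.455625
Numerator = 0.348 − 0.4556 = -0.1076; denominator = 1 − 0.4556 = 0.5444
φ_{22} = -0.1076 / 0.5444 = -0.198

-0.198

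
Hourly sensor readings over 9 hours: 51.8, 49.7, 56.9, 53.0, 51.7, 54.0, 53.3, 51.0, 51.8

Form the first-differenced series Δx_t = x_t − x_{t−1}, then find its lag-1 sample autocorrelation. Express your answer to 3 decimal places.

First differences Δx: -2.1, 7.2, -3.9, -1.3, 2.3, -0.7, -2.3, 0.8
Mean of differences = 0.0000
Numerator Σ(Δx_t−Δx̄)(Δx_{t+1}−Δx̄) = -42.9600
Denominator Σ(Δx_t−Δx̄)² = 84.8600
r_1(Δx) = -42.9600 / 84.8600 = -0.506

-0.506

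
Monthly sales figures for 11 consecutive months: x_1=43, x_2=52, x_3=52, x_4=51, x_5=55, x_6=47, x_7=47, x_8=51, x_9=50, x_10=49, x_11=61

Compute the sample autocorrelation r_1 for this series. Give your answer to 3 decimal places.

Mean x̄ = (43 + 52 + 52 + 51 + 55 + 47 + 47 + 51 + 50 + 49 + 61)/11 = 50.7273
Numerator Σ_{t=1}^{10}(x_t−x̄)(x_{t+1}−x̄) = -26.4380
Denominator Σ(x_t−x̄)² = 218.1818
r_1 = -26.4380 / 218.1818 = -0.121

-0.121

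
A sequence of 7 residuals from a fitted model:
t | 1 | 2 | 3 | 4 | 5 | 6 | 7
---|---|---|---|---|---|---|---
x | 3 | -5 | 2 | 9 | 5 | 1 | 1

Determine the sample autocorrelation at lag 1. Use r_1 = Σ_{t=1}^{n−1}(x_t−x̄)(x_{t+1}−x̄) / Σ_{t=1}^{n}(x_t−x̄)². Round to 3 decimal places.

0.104

Mean x̄ = (3 − 5 + 2 + 9 + 5 + 1 + 1)/7 = 2.2857
Deviations from mean: 0.7143, -7.2857, -0.2857, 6.7143, 2.7143, -1.2857, -1.2857
Σ(x_t−x̄)(x_{t+1}−x̄) = (-5.2041) + (2.0816) + (-1.9184) + (18.2245) + (-3.4898) + (1.6531) = 11.3469
Denominator Σ(x_t−x̄)² = 109.4286
r_1 = 11.3469 / 109.4286 = 0.104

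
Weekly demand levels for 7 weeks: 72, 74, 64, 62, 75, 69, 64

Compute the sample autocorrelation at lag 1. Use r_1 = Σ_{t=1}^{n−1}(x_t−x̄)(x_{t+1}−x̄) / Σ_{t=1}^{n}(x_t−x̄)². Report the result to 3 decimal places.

Mean x̄ = (72 + 74 + 64 + 62 + 75 + 69 + 64)/7 = 68.5714
Deviations from mean: 3.4286, 5.4286, -4.5714, -6.5714, 6.4286, 0.4286, -4.5714
Σ(x_t−x̄)(x_{t+1}−x̄) = (18.6122) + (-24.8163) + (30.0408) + (-42.2449) + (2.7551) + (-1.9592) = -17.6122
Denominator Σ(x_t−x̄)² = 167.7143
r_1 = -17.6122 / 167.7143 = -0.105

-0.105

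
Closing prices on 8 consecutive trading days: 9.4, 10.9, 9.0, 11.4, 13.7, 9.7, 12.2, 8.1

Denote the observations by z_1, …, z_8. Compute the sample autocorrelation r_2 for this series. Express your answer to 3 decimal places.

0.157

Mean z̄ = (9.4 + 10.9 + 9.0 + 11.4 + 13.7 + 9.7 + 12.2 + 8.1)/8 = 10.5500
Deviations from mean: -1.1500, 0.3500, -1.5500, 0.8500, 3.1500, -0.8500, 1.6500, -2.4500
Numerator Σ_{t=1}^{6}(z_t−z̄)(z_{t+2}−z̄) = 3.7550
Denominator Σ(z_t−z̄)² = 23.9400
r_2 = 3.7550 / 23.9400 = 0.157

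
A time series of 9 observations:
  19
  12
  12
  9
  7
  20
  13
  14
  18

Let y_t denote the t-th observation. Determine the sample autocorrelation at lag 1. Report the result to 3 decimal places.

-0.072

Mean ȳ = (19 + 12 + 12 + 9 + 7 + 20 + 13 + 14 + 18)/9 = 13.7778
Numerator Σ_{t=1}^{8}(y_t−ȳ)(y_{t+1}−ȳ) = -11.4938
Denominator Σ(y_t−ȳ)² = 159.5556
r_1 = -11.4938 / 159.5556 = -0.072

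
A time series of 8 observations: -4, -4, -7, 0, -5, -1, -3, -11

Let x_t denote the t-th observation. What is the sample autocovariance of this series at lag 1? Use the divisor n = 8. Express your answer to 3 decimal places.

-2.705

Mean x̄ = (-4 − 4 − 7 + 0 − 5 − 1 − 3 − 11)/8 = -4.3750
Σ_{t=1}^{7}(x_t−x̄)(x_{t+1}−x̄) = -21.6406
γ_1 = -21.6406 / 8 = -2.705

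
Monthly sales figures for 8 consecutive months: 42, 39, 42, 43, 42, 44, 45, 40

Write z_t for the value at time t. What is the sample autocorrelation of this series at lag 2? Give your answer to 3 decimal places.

Mean z̄ = (42 + 39 + 42 + 43 + 42 + 44 + 45 + 40)/8 = 42.1250
Deviations from mean: -0.1250, -3.1250, -0.1250, 0.8750, -0.1250, 1.8750, 2.8750, -2.1250
Σ(z_t−z̄)(z_{t+2}−z̄) = (0.0156) + (-2.7344) + (0.0156) + (1.6406) + (-0.3594) + (-3.9844) = -5.4063
Denominator Σ(z_t−z̄)² = 26.8750
r_2 = -5.4063 / 26.8750 = -0.201

-0.201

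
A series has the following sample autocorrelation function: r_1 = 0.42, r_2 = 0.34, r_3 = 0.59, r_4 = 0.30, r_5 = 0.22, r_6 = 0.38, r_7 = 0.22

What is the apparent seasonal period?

3

The largest autocorrelation is r_3 = 0.59; the remaining lags stay at or below 0.42. The elevated value at lag 1 (0.42), dropping to 0.34 at lag 2, reflects decaying short-term dependence rather than seasonality.
The dominant spike at lag 3 indicates a seasonal period of 3.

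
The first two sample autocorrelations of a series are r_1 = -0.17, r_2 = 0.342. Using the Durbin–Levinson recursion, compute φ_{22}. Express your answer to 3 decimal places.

φ_{22} = (r_2 − r_1²) / (1 − r_1²)
r_1² = (-0.17)² = 0.0289
Numerator = 0.342 − 0.0289 = 0.3131; denominator = 1 − 0.0289 = 0.9711
φ_{22} = 0.3131 / 0.9711 = 0.322

0.322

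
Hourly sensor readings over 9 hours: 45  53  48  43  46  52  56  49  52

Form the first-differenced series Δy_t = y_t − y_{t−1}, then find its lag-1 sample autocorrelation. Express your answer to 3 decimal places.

-0.151

First differences Δy: 8, -5, -5, 3, 6, 4, -7, 3
Mean of differences = 0.8750
Numerator Σ(Δy_t−Δȳ)(Δy_{t+1}−Δȳ) = -34.2656
Denominator Σ(Δy_t−Δȳ)² = 226.8750
r_1(Δy) = -34.2656 / 226.8750 = -0.151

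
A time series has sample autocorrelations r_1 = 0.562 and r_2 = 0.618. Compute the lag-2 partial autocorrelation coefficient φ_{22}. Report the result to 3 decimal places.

φ_{22} = (r_2 − r_1²) / (1 − r_1²)
r_1² = (0.562)² = 0.315844
Numerator = 0.618 − 0.3158 = 0.3022; denominator = 1 − 0.3158 = 0.6842
φ_{22} = 0.3022 / 0.6842 = 0.442

0.442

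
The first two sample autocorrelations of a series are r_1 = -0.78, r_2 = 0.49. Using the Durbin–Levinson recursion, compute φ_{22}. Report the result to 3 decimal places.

φ_{22} = (r_2 − r_1²) / (1 − r_1²)
r_1² = (-0.78)² = 0.6084
Numerator = 0.49 − 0.6084 = -0.1184; denominator = 1 − 0.6084 = 0.3916
φ_{22} = -0.1184 / 0.3916 = -0.302

-0.302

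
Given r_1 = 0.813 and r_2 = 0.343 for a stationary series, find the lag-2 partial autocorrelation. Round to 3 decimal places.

-0.938

φ_{22} = (r_2 − r_1²) / (1 − r_1²)
r_1² = (0.813)² = 0.660969
Numerator = 0.343 − 0.6610 = -0.3180; denominator = 1 − 0.6610 = 0.3390
φ_{22} = -0.3180 / 0.3390 = -0.938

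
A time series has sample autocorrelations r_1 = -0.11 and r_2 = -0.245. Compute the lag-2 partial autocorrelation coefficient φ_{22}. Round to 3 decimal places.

φ_{22} = (r_2 − r_1²) / (1 − r_1²)
r_1² = (-0.11)² = 0.0121
Numerator = -0.245 − 0.0121 = -0.2571; denominator = 1 − 0.0121 = 0.9879
φ_{22} = -0.2571 / 0.9879 = -0.260

-0.260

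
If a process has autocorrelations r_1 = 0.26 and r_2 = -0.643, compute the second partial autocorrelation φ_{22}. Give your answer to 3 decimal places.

φ_{22} = (r_2 − r_1²) / (1 − r_1²)
r_1² = (0.26)² = 0.0676
Numerator = -0.643 − 0.0676 = -0.7106; denominator = 1 − 0.0676 = 0.9324
φ_{22} = -0.7106 / 0.9324 = -0.762

-0.762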